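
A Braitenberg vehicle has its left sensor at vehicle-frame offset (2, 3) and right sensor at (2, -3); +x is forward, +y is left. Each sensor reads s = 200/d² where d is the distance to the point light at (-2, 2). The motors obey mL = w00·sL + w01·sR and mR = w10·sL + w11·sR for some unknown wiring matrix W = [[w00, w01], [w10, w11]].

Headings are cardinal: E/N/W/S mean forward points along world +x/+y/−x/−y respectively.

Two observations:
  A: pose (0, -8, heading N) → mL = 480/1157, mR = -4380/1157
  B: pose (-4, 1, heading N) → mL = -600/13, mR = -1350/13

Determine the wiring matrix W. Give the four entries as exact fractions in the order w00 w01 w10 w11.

obs A: pose=(0,-8,N) → sL=40/13, sR=200/89, mL=480/1157, mR=-4380/1157
obs B: pose=(-4,1,N) → sL=100/13, sR=100, mL=-600/13, mR=-1350/13
sensor matrix S = [[40/13, 200/89], [100/13, 100]]; det S = 336000/1157
solve [mL_A; mL_B] = S·[w00; w01] and [mR_A; mR_B] = S·[w10; w11]:
  w00 = 1/2, w01 = -1/2, w10 = -1/2, w11 = -1

1/2 -1/2 -1/2 -1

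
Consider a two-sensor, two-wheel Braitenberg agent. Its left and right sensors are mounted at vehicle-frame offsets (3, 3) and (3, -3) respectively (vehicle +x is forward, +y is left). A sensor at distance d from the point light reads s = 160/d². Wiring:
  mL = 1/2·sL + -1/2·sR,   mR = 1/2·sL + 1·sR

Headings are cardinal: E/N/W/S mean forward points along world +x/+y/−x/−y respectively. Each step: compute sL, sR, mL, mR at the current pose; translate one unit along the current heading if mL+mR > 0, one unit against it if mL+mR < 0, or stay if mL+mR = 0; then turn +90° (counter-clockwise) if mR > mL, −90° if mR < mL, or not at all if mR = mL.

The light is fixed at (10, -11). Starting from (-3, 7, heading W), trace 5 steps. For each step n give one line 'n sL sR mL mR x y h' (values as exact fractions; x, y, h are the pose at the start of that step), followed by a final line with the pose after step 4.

0 160/481 160/697 17280/335257 132720/335257 -3 7 W
1 80/173 80/257 3360/44461 24120/44461 -4 7 S
2 160/521 160/317 -16320/165157 108720/165157 -4 6 E
3 10/41 8/25 -39/1025 453/1025 -3 6 N
4 160/481 160/697 17280/335257 132720/335257 -3 7 W
final -4 7 S

n=0: pose=(-3,7,W); sL=160/481, sR=160/697; mL=17280/335257, mR=132720/335257; mL+mR=150000/335257 → advance +1; mR−mL=240/697 → turn +1·90°
n=1: pose=(-4,7,S); sL=80/173, sR=80/257; mL=3360/44461, mR=24120/44461; mL+mR=27480/44461 → advance +1; mR−mL=120/257 → turn +1·90°
n=2: pose=(-4,6,E); sL=160/521, sR=160/317; mL=-16320/165157, mR=108720/165157; mL+mR=92400/165157 → advance +1; mR−mL=240/317 → turn +1·90°
n=3: pose=(-3,6,N); sL=10/41, sR=8/25; mL=-39/1025, mR=453/1025; mL+mR=414/1025 → advance +1; mR−mL=12/25 → turn +1·90°
n=4: pose=(-3,7,W); sL=160/481, sR=160/697; mL=17280/335257, mR=132720/335257; mL+mR=150000/335257 → advance +1; mR−mL=240/697 → turn +1·90°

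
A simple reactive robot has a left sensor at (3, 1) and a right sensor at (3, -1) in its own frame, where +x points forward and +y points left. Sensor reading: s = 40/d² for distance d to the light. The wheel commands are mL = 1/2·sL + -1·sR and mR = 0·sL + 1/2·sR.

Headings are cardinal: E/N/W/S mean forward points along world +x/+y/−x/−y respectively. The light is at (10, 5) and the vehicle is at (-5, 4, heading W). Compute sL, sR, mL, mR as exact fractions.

5/41 10/81 -415/6642 5/81

left sensor world pos  = (-8, 3); dL² = 328
right sensor world pos = (-8, 5); dR² = 324
sL = 40/328 = 5/41
sR = 40/324 = 10/81
mL = 1/2·sL + -1·sR = -415/6642
mR = 0·sL + 1/2·sR = 5/81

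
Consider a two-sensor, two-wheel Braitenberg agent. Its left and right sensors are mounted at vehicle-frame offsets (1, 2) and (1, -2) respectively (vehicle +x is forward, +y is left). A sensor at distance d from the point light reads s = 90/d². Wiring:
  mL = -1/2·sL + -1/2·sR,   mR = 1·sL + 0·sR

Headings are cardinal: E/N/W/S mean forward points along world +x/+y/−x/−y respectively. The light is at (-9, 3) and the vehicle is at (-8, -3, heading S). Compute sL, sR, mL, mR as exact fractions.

45/29 9/5 -243/145 45/29

left sensor world pos  = (-6, -4); dL² = 58
right sensor world pos = (-10, -4); dR² = 50
sL = 90/58 = 45/29
sR = 90/50 = 9/5
mL = -1/2·sL + -1/2·sR = -243/145
mR = 1·sL + 0·sR = 45/29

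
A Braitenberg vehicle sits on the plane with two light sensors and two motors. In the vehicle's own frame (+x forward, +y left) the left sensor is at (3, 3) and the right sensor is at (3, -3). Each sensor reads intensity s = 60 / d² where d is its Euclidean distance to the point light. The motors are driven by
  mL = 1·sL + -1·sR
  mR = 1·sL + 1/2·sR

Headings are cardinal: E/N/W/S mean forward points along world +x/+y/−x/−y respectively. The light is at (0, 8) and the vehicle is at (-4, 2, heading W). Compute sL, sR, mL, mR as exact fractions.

left sensor world pos  = (-7, -1); dL² = 130
right sensor world pos = (-7, 5); dR² = 58
sL = 60/130 = 6/13
sR = 60/58 = 30/29
mL = 1·sL + -1·sR = -216/377
mR = 1·sL + 1/2·sR = 369/377

6/13 30/29 -216/377 369/377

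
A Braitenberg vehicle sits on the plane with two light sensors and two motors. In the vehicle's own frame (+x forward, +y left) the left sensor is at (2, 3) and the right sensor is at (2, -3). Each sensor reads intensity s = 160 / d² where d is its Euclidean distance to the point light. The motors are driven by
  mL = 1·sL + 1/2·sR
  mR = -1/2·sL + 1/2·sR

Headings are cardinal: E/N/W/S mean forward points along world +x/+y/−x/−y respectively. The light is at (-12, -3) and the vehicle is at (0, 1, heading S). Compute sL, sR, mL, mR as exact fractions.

160/229 32/17 6384/3893 2304/3893

left sensor world pos  = (3, -1); dL² = 229
right sensor world pos = (-3, -1); dR² = 85
sL = 160/229 = 160/229
sR = 160/85 = 32/17
mL = 1·sL + 1/2·sR = 6384/3893
mR = -1/2·sL + 1/2·sR = 2304/3893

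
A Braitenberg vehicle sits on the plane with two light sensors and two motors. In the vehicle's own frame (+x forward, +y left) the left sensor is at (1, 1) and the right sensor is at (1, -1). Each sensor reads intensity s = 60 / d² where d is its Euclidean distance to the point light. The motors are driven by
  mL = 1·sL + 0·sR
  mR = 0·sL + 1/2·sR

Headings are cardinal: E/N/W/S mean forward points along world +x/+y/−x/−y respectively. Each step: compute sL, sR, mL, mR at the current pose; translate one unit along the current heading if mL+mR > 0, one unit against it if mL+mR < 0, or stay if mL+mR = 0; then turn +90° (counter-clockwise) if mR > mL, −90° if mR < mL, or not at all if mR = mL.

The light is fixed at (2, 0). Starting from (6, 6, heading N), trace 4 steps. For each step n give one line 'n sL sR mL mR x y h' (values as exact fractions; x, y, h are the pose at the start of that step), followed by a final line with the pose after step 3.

0 30/29 30/37 30/29 15/37 6 6 N
1 60/89 60/61 60/89 30/61 6 7 E
2 5/6 15/13 5/6 15/26 7 7 S
3 60/41 12/13 60/41 6/13 7 6 W
final 6 6 N

n=0: pose=(6,6,N); sL=30/29, sR=30/37; mL=30/29, mR=15/37; mL+mR=1545/1073 → advance +1; mR−mL=-675/1073 → turn -1·90°
n=1: pose=(6,7,E); sL=60/89, sR=60/61; mL=60/89, mR=30/61; mL+mR=6330/5429 → advance +1; mR−mL=-990/5429 → turn -1·90°
n=2: pose=(7,7,S); sL=5/6, sR=15/13; mL=5/6, mR=15/26; mL+mR=55/39 → advance +1; mR−mL=-10/39 → turn -1·90°
n=3: pose=(7,6,W); sL=60/41, sR=12/13; mL=60/41, mR=6/13; mL+mR=1026/533 → advance +1; mR−mL=-534/533 → turn -1·90°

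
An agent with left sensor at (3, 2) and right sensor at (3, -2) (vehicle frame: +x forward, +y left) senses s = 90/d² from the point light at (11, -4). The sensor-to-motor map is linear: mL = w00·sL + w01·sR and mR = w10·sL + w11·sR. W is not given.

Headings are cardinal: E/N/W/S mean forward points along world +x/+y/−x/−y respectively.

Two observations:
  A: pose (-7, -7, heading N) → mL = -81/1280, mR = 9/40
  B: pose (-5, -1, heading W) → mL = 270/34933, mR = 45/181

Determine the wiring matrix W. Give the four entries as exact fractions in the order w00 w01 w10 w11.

1/2 -1/2 1 0

obs A: pose=(-7,-7,N) → sL=9/40, sR=45/128, mL=-81/1280, mR=9/40
obs B: pose=(-5,-1,W) → sL=45/181, sR=45/193, mL=270/34933, mR=45/181
sensor matrix S = [[9/40, 45/128], [45/181, 45/193]]; det S = -156249/4471424
solve [mL_A; mL_B] = S·[w00; w01] and [mR_A; mR_B] = S·[w10; w11]:
  w00 = 1/2, w01 = -1/2, w10 = 1, w11 = 0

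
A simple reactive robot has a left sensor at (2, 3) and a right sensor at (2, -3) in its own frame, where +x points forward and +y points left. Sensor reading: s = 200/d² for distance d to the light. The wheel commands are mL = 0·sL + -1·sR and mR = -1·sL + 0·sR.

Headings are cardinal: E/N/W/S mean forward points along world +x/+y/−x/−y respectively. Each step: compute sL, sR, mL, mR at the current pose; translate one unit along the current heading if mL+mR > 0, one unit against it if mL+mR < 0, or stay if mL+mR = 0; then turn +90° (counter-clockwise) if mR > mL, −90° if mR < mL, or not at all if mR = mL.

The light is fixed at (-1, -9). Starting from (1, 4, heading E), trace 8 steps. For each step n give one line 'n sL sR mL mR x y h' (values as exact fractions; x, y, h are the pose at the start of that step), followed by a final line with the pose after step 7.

n=0: pose=(1,4,E); sL=25/34, sR=50/29; mL=-50/29, mR=-25/34; mL+mR=-2425/986 → advance -1; mR−mL=975/986 → turn +1·90°
n=1: pose=(0,4,N); sL=200/229, sR=200/241; mL=-200/241, mR=-200/229; mL+mR=-94000/55189 → advance -1; mR−mL=-2400/55189 → turn -1·90°
n=2: pose=(0,3,E); sL=100/117, sR=20/9; mL=-20/9, mR=-100/117; mL+mR=-40/13 → advance -1; mR−mL=160/117 → turn +1·90°
n=3: pose=(-1,3,N); sL=40/41, sR=40/41; mL=-40/41, mR=-40/41; mL+mR=-80/41 → advance -1; mR−mL=0 → turn +0·90°
n=4: pose=(-1,2,N); sL=100/89, sR=100/89; mL=-100/89, mR=-100/89; mL+mR=-200/89 → advance -1; mR−mL=0 → turn +0·90°
n=5: pose=(-1,1,N); sL=200/153, sR=200/153; mL=-200/153, mR=-200/153; mL+mR=-400/153 → advance -1; mR−mL=0 → turn +0·90°
n=6: pose=(-1,0,N); sL=20/13, sR=20/13; mL=-20/13, mR=-20/13; mL+mR=-40/13 → advance -1; mR−mL=0 → turn +0·90°
n=7: pose=(-1,-1,N); sL=200/109, sR=200/109; mL=-200/109, mR=-200/109; mL+mR=-400/109 → advance -1; mR−mL=0 → turn +0·90°

0 25/34 50/29 -50/29 -25/34 1 4 E
1 200/229 200/241 -200/241 -200/229 0 4 N
2 100/117 20/9 -20/9 -100/117 0 3 E
3 40/41 40/41 -40/41 -40/41 -1 3 N
4 100/89 100/89 -100/89 -100/89 -1 2 N
5 200/153 200/153 -200/153 -200/153 -1 1 N
6 20/13 20/13 -20/13 -20/13 -1 0 N
7 200/109 200/109 -200/109 -200/109 -1 -1 N
final -1 -2 N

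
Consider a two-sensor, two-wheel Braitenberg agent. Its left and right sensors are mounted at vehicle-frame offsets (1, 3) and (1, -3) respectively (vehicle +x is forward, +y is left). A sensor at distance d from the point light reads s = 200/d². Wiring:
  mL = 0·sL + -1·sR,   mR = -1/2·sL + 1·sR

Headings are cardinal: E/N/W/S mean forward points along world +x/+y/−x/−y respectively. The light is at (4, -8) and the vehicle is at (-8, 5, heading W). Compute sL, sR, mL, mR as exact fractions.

left sensor world pos  = (-9, 2); dL² = 269
right sensor world pos = (-9, 8); dR² = 425
sL = 200/269 = 200/269
sR = 200/425 = 8/17
mL = 0·sL + -1·sR = -8/17
mR = -1/2·sL + 1·sR = 452/4573

200/269 8/17 -8/17 452/4573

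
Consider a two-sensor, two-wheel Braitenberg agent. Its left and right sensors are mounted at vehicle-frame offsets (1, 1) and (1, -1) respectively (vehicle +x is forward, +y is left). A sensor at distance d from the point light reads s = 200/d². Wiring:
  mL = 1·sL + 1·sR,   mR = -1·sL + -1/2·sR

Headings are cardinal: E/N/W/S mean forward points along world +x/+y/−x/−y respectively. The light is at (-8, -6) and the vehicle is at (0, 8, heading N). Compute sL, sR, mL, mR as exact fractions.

left sensor world pos  = (-1, 9); dL² = 274
right sensor world pos = (1, 9); dR² = 306
sL = 200/274 = 100/137
sR = 200/306 = 100/153
mL = 1·sL + 1·sR = 29000/20961
mR = -1·sL + -1/2·sR = -22150/20961

100/137 100/153 29000/20961 -22150/20961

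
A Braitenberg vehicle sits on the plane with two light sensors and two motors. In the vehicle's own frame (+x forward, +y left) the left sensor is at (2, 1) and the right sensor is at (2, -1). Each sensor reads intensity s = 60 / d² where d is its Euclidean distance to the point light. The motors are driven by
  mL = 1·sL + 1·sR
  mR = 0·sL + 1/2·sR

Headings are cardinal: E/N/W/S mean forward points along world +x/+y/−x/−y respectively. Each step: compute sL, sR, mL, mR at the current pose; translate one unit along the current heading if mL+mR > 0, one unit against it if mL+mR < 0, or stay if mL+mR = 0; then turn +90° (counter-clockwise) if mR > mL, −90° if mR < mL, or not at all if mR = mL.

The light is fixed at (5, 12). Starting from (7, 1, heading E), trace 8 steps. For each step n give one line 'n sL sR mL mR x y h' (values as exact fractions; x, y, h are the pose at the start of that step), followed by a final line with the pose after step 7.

0 15/29 3/8 207/232 3/16 7 1 E
1 12/37 60/173 4296/6401 30/173 8 1 S
2 6/17 30/61 876/1037 15/61 8 0 W
3 60/101 60/109 12600/11009 30/109 7 0 N
4 15/29 3/8 207/232 3/16 7 1 E
5 12/37 60/173 4296/6401 30/173 8 1 S
6 6/17 30/61 876/1037 15/61 8 0 W
7 60/101 60/109 12600/11009 30/109 7 0 N
final 7 1 E

n=0: pose=(7,1,E); sL=15/29, sR=3/8; mL=207/232, mR=3/16; mL+mR=501/464 → advance +1; mR−mL=-327/464 → turn -1·90°
n=1: pose=(8,1,S); sL=12/37, sR=60/173; mL=4296/6401, mR=30/173; mL+mR=5406/6401 → advance +1; mR−mL=-3186/6401 → turn -1·90°
n=2: pose=(8,0,W); sL=6/17, sR=30/61; mL=876/1037, mR=15/61; mL+mR=1131/1037 → advance +1; mR−mL=-621/1037 → turn -1·90°
n=3: pose=(7,0,N); sL=60/101, sR=60/109; mL=12600/11009, mR=30/109; mL+mR=15630/11009 → advance +1; mR−mL=-9570/11009 → turn -1·90°
n=4: pose=(7,1,E); sL=15/29, sR=3/8; mL=207/232, mR=3/16; mL+mR=501/464 → advance +1; mR−mL=-327/464 → turn -1·90°
n=5: pose=(8,1,S); sL=12/37, sR=60/173; mL=4296/6401, mR=30/173; mL+mR=5406/6401 → advance +1; mR−mL=-3186/6401 → turn -1·90°
n=6: pose=(8,0,W); sL=6/17, sR=30/61; mL=876/1037, mR=15/61; mL+mR=1131/1037 → advance +1; mR−mL=-621/1037 → turn -1·90°
n=7: pose=(7,0,N); sL=60/101, sR=60/109; mL=12600/11009, mR=30/109; mL+mR=15630/11009 → advance +1; mR−mL=-9570/11009 → turn -1·90°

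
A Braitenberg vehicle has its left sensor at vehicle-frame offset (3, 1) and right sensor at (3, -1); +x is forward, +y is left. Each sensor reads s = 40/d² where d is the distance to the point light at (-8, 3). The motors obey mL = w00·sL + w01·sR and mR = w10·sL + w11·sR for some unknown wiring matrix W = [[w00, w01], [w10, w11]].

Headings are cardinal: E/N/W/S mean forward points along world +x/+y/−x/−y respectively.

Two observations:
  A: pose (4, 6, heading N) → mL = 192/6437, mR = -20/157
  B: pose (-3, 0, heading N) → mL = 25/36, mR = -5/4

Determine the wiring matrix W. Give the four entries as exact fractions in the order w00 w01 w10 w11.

obs A: pose=(4,6,N) → sL=40/157, sR=8/41, mL=192/6437, mR=-20/157
obs B: pose=(-3,0,N) → sL=5/2, sR=10/9, mL=25/36, mR=-5/4
sensor matrix S = [[40/157, 8/41], [5/2, 10/9]]; det S = -11860/57933
solve [mL_A; mL_B] = S·[w00; w01] and [mR_A; mR_B] = S·[w10; w11]:
  w00 = 1/2, w01 = -1/2, w10 = -1/2, w11 = 0

1/2 -1/2 -1/2 0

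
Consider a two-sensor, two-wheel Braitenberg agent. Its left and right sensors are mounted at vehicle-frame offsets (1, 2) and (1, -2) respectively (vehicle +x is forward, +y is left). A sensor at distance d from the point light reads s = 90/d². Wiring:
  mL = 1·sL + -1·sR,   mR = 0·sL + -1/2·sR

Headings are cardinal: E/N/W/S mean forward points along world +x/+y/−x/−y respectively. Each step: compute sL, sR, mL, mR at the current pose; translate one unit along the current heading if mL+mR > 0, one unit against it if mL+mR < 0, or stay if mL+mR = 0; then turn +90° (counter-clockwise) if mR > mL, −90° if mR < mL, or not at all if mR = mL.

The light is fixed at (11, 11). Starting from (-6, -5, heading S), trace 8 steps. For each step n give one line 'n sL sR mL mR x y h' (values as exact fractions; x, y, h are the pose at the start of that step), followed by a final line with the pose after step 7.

0 45/257 9/65 612/16705 -9/130 -6 -5 S
1 90/613 90/493 -10800/302209 -45/493 -6 -4 W
2 9/52 45/196 -36/637 -45/392 -5 -4 N
3 90/421 10/61 1280/25681 -5/61 -5 -5 E
4 45/257 9/65 612/16705 -9/130 -6 -5 S
5 90/613 90/493 -10800/302209 -45/493 -6 -4 W
6 9/52 45/196 -36/637 -45/392 -5 -4 N
7 90/421 10/61 1280/25681 -5/61 -5 -5 E
final -6 -5 S

n=0: pose=(-6,-5,S); sL=45/257, sR=9/65; mL=612/16705, mR=-9/130; mL+mR=-1089/33410 → advance -1; mR−mL=-3537/33410 → turn -1·90°
n=1: pose=(-6,-4,W); sL=90/613, sR=90/493; mL=-10800/302209, mR=-45/493; mL+mR=-38385/302209 → advance -1; mR−mL=-16785/302209 → turn -1·90°
n=2: pose=(-5,-4,N); sL=9/52, sR=45/196; mL=-36/637, mR=-45/392; mL+mR=-873/5096 → advance -1; mR−mL=-297/5096 → turn -1·90°
n=3: pose=(-5,-5,E); sL=90/421, sR=10/61; mL=1280/25681, mR=-5/61; mL+mR=-825/25681 → advance -1; mR−mL=-3385/25681 → turn -1·90°
n=4: pose=(-6,-5,S); sL=45/257, sR=9/65; mL=612/16705, mR=-9/130; mL+mR=-1089/33410 → advance -1; mR−mL=-3537/33410 → turn -1·90°
n=5: pose=(-6,-4,W); sL=90/613, sR=90/493; mL=-10800/302209, mR=-45/493; mL+mR=-38385/302209 → advance -1; mR−mL=-16785/302209 → turn -1·90°
n=6: pose=(-5,-4,N); sL=9/52, sR=45/196; mL=-36/637, mR=-45/392; mL+mR=-873/5096 → advance -1; mR−mL=-297/5096 → turn -1·90°
n=7: pose=(-5,-5,E); sL=90/421, sR=10/61; mL=1280/25681, mR=-5/61; mL+mR=-825/25681 → advance -1; mR−mL=-3385/25681 → turn -1·90°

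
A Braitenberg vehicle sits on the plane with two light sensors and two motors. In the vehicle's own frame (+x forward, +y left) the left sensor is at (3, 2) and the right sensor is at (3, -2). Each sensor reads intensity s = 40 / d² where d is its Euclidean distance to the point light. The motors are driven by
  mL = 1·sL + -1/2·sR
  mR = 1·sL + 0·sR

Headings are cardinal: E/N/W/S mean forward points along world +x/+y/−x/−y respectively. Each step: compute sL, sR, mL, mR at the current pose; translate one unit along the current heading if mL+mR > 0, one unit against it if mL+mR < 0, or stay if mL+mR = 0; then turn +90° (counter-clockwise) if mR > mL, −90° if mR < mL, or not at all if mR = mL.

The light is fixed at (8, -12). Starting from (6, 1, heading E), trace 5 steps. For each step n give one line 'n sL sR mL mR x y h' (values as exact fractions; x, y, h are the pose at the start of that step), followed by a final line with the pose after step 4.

n=0: pose=(6,1,E); sL=20/113, sR=20/61; mL=90/6893, mR=20/113; mL+mR=1310/6893 → advance +1; mR−mL=10/61 → turn +1·90°
n=1: pose=(7,1,N); sL=8/53, sR=40/257; mL=996/13621, mR=8/53; mL+mR=3052/13621 → advance +1; mR−mL=20/257 → turn +1·90°
n=2: pose=(7,2,W); sL=1/4, sR=5/34; mL=3/17, mR=1/4; mL+mR=29/68 → advance +1; mR−mL=5/68 → turn +1·90°
n=3: pose=(6,2,S); sL=40/121, sR=40/137; mL=3060/16577, mR=40/121; mL+mR=8540/16577 → advance +1; mR−mL=20/137 → turn +1·90°
n=4: pose=(6,1,E); sL=20/113, sR=20/61; mL=90/6893, mR=20/113; mL+mR=1310/6893 → advance +1; mR−mL=10/61 → turn +1·90°

0 20/113 20/61 90/6893 20/113 6 1 E
1 8/53 40/257 996/13621 8/53 7 1 N
2 1/4 5/34 3/17 1/4 7 2 W
3 40/121 40/137 3060/16577 40/121 6 2 S
4 20/113 20/61 90/6893 20/113 6 1 E
final 7 1 N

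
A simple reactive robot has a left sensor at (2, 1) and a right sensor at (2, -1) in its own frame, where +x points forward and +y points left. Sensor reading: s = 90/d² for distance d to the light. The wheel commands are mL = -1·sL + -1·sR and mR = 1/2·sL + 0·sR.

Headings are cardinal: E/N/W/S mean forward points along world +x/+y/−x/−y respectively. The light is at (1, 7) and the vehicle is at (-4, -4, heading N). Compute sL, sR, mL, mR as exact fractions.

left sensor world pos  = (-5, -2); dL² = 117
right sensor world pos = (-3, -2); dR² = 97
sL = 90/117 = 10/13
sR = 90/97 = 90/97
mL = -1·sL + -1·sR = -2140/1261
mR = 1/2·sL + 0·sR = 5/13

10/13 90/97 -2140/1261 5/13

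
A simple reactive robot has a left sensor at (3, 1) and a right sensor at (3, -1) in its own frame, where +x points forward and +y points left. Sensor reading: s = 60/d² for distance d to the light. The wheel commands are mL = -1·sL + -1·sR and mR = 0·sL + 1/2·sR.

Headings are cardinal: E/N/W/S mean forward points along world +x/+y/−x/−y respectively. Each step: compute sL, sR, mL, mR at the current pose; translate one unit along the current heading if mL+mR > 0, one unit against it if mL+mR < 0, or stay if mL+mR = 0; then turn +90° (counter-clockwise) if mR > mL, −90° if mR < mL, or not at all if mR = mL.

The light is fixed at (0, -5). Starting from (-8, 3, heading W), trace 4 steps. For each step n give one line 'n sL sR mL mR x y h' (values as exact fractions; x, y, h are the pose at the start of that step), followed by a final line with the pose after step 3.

n=0: pose=(-8,3,W); sL=6/17, sR=30/101; mL=-1116/1717, mR=15/101; mL+mR=-861/1717 → advance -1; mR−mL=1371/1717 → turn +1·90°
n=1: pose=(-7,3,S); sL=60/61, sR=60/89; mL=-9000/5429, mR=30/89; mL+mR=-7170/5429 → advance -1; mR−mL=10830/5429 → turn +1·90°
n=2: pose=(-7,4,E); sL=15/29, sR=3/4; mL=-147/116, mR=3/8; mL+mR=-207/232 → advance -1; mR−mL=381/232 → turn +1·90°
n=3: pose=(-8,4,N); sL=4/15, sR=60/193; mL=-1672/2895, mR=30/193; mL+mR=-1222/2895 → advance -1; mR−mL=2122/2895 → turn +1·90°

0 6/17 30/101 -1116/1717 15/101 -8 3 W
1 60/61 60/89 -9000/5429 30/89 -7 3 S
2 15/29 3/4 -147/116 3/8 -7 4 E
3 4/15 60/193 -1672/2895 30/193 -8 4 N
final -8 3 W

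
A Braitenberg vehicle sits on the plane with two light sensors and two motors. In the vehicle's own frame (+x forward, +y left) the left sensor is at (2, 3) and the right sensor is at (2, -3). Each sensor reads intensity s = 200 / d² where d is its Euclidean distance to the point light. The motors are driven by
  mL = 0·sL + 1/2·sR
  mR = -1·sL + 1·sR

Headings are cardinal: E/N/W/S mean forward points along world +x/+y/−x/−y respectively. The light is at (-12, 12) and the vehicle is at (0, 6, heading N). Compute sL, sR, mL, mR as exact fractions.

200/97 200/241 100/241 -28800/23377

left sensor world pos  = (-3, 8); dL² = 97
right sensor world pos = (3, 8); dR² = 241
sL = 200/97 = 200/97
sR = 200/241 = 200/241
mL = 0·sL + 1/2·sR = 100/241
mR = -1·sL + 1·sR = -28800/23377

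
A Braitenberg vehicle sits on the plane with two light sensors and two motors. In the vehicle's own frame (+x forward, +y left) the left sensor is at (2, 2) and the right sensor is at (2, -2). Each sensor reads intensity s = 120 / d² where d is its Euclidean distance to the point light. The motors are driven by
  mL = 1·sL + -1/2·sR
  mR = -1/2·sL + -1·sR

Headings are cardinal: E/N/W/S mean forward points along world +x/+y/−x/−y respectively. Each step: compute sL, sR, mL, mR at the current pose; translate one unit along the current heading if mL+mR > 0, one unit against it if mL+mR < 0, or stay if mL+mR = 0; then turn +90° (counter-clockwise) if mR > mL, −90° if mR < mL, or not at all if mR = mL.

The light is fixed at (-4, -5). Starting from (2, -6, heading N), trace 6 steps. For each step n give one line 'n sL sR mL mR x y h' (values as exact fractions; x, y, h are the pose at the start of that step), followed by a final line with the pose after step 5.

n=0: pose=(2,-6,N); sL=120/17, sR=24/13; mL=1356/221, mR=-1188/221; mL+mR=168/221 → advance +1; mR−mL=-2544/221 → turn -1·90°
n=1: pose=(2,-5,E); sL=30/17, sR=30/17; mL=15/17, mR=-45/17; mL+mR=-30/17 → advance -1; mR−mL=-60/17 → turn -1·90°
n=2: pose=(1,-5,S); sL=120/53, sR=120/13; mL=-1620/689, mR=-7140/689; mL+mR=-8760/689 → advance -1; mR−mL=-5520/689 → turn -1·90°
n=3: pose=(1,-4,W); sL=12, sR=20/3; mL=26/3, mR=-38/3; mL+mR=-4 → advance -1; mR−mL=-64/3 → turn -1·90°
n=4: pose=(2,-4,N); sL=24/5, sR=120/73; mL=1452/365, mR=-1476/365; mL+mR=-24/365 → advance -1; mR−mL=-2928/365 → turn -1·90°
n=5: pose=(2,-5,E); sL=30/17, sR=30/17; mL=15/17, mR=-45/17; mL+mR=-30/17 → advance -1; mR−mL=-60/17 → turn -1·90°

0 120/17 24/13 1356/221 -1188/221 2 -6 N
1 30/17 30/17 15/17 -45/17 2 -5 E
2 120/53 120/13 -1620/689 -7140/689 1 -5 S
3 12 20/3 26/3 -38/3 1 -4 W
4 24/5 120/73 1452/365 -1476/365 2 -4 N
5 30/17 30/17 15/17 -45/17 2 -5 E
final 1 -5 S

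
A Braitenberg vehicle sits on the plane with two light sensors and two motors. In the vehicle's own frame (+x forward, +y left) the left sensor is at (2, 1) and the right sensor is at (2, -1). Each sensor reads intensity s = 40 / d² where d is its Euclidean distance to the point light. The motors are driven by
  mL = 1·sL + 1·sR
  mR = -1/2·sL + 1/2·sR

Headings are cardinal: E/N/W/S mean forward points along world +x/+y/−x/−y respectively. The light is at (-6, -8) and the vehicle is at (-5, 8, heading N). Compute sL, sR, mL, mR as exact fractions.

10/81 5/41 815/3321 -5/6642

left sensor world pos  = (-6, 10); dL² = 324
right sensor world pos = (-4, 10); dR² = 328
sL = 40/324 = 10/81
sR = 40/328 = 5/41
mL = 1·sL + 1·sR = 815/3321
mR = -1/2·sL + 1/2·sR = -5/6642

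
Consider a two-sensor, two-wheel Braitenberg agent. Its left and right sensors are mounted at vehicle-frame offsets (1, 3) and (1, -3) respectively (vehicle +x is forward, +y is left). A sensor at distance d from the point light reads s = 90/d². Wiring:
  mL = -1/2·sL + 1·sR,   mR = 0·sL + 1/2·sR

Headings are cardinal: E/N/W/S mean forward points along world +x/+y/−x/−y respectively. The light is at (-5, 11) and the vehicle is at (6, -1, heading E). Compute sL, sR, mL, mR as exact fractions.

left sensor world pos  = (7, 2); dL² = 225
right sensor world pos = (7, -4); dR² = 369
sL = 90/225 = 2/5
sR = 90/369 = 10/41
mL = -1/2·sL + 1·sR = 9/205
mR = 0·sL + 1/2·sR = 5/41

2/5 10/41 9/205 5/41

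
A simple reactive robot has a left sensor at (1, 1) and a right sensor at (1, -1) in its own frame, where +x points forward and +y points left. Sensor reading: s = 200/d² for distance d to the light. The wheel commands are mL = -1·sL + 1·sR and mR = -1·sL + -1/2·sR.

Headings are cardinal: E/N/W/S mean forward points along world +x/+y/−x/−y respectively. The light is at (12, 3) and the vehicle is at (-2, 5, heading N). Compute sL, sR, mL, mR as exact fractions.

100/117 100/89 2800/10413 -14750/10413

left sensor world pos  = (-3, 6); dL² = 234
right sensor world pos = (-1, 6); dR² = 178
sL = 200/234 = 100/117
sR = 200/178 = 100/89
mL = -1·sL + 1·sR = 2800/10413
mR = -1·sL + -1/2·sR = -14750/10413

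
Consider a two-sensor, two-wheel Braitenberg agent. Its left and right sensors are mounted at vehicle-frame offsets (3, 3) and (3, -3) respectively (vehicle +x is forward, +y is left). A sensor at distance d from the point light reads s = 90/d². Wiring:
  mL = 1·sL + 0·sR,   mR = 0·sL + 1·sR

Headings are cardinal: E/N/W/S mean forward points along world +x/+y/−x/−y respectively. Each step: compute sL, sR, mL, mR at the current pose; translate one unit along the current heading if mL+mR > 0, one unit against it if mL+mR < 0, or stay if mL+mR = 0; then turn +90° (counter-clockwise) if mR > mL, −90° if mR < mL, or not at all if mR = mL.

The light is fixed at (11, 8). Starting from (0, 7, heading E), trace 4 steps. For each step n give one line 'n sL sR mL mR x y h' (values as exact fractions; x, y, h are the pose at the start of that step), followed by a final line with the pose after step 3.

0 45/34 9/8 45/34 9/8 0 7 E
1 18/13 18/37 18/13 18/37 1 7 S
2 45/97 9/17 45/97 9/17 1 6 W
3 90/89 90/221 90/89 90/221 0 6 S
final 0 5 W

n=0: pose=(0,7,E); sL=45/34, sR=9/8; mL=45/34, mR=9/8; mL+mR=333/136 → advance +1; mR−mL=-27/136 → turn -1·90°
n=1: pose=(1,7,S); sL=18/13, sR=18/37; mL=18/13, mR=18/37; mL+mR=900/481 → advance +1; mR−mL=-432/481 → turn -1·90°
n=2: pose=(1,6,W); sL=45/97, sR=9/17; mL=45/97, mR=9/17; mL+mR=1638/1649 → advance +1; mR−mL=108/1649 → turn +1·90°
n=3: pose=(0,6,S); sL=90/89, sR=90/221; mL=90/89, mR=90/221; mL+mR=27900/19669 → advance +1; mR−mL=-11880/19669 → turn -1·90°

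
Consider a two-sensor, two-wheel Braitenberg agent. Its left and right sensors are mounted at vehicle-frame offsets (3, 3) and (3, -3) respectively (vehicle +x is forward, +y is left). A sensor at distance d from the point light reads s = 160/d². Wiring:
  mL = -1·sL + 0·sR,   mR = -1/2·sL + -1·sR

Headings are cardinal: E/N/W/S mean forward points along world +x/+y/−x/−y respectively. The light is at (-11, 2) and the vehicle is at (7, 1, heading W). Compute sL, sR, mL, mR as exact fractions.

left sensor world pos  = (4, -2); dL² = 241
right sensor world pos = (4, 4); dR² = 229
sL = 160/241 = 160/241
sR = 160/229 = 160/229
mL = -1·sL + 0·sR = -160/241
mR = -1/2·sL + -1·sR = -56880/55189

160/241 160/229 -160/241 -56880/55189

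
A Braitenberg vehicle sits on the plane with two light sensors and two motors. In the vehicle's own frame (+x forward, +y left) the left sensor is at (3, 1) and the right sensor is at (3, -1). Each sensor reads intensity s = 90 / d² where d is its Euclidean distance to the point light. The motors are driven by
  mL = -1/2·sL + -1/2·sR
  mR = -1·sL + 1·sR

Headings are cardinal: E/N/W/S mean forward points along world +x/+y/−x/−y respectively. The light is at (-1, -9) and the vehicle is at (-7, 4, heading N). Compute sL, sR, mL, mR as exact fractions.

left sensor world pos  = (-8, 7); dL² = 305
right sensor world pos = (-6, 7); dR² = 281
sL = 90/305 = 18/61
sR = 90/281 = 90/281
mL = -1/2·sL + -1/2·sR = -5274/17141
mR = -1·sL + 1·sR = 432/17141

18/61 90/281 -5274/17141 432/17141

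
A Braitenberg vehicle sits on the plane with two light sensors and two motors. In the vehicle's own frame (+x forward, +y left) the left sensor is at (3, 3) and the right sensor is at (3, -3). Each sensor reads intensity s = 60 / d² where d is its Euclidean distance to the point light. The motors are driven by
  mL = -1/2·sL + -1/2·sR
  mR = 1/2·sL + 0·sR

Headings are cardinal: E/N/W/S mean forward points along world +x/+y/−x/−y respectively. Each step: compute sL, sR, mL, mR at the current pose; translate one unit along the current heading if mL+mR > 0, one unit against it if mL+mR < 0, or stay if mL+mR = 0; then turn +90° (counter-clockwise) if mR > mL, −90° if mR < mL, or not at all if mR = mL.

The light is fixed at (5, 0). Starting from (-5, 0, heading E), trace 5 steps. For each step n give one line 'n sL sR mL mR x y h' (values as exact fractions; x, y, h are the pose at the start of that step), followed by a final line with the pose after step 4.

0 30/29 30/29 -30/29 15/29 -5 0 E
1 12/41 60/73 -1668/2993 6/41 -6 0 N
2 15/53 3/10 -309/1060 15/106 -6 -1 W
3 12/13 12/37 -300/481 6/13 -5 -1 S
4 30/29 30/29 -30/29 15/29 -5 0 E
final -6 0 N

n=0: pose=(-5,0,E); sL=30/29, sR=30/29; mL=-30/29, mR=15/29; mL+mR=-15/29 → advance -1; mR−mL=45/29 → turn +1·90°
n=1: pose=(-6,0,N); sL=12/41, sR=60/73; mL=-1668/2993, mR=6/41; mL+mR=-30/73 → advance -1; mR−mL=2106/2993 → turn +1·90°
n=2: pose=(-6,-1,W); sL=15/53, sR=3/10; mL=-309/1060, mR=15/106; mL+mR=-3/20 → advance -1; mR−mL=459/1060 → turn +1·90°
n=3: pose=(-5,-1,S); sL=12/13, sR=12/37; mL=-300/481, mR=6/13; mL+mR=-6/37 → advance -1; mR−mL=522/481 → turn +1·90°
n=4: pose=(-5,0,E); sL=30/29, sR=30/29; mL=-30/29, mR=15/29; mL+mR=-15/29 → advance -1; mR−mL=45/29 → turn +1·90°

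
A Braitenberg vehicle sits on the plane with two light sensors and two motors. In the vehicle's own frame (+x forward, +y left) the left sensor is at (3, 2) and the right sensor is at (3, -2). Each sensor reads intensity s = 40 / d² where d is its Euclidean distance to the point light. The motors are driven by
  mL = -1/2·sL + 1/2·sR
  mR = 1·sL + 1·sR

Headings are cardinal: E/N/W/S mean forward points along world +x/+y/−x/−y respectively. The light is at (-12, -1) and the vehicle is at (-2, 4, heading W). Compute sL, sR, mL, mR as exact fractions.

20/29 20/49 -200/1421 1560/1421

left sensor world pos  = (-5, 2); dL² = 58
right sensor world pos = (-5, 6); dR² = 98
sL = 40/58 = 20/29
sR = 40/98 = 20/49
mL = -1/2·sL + 1/2·sR = -200/1421
mR = 1·sL + 1·sR = 1560/1421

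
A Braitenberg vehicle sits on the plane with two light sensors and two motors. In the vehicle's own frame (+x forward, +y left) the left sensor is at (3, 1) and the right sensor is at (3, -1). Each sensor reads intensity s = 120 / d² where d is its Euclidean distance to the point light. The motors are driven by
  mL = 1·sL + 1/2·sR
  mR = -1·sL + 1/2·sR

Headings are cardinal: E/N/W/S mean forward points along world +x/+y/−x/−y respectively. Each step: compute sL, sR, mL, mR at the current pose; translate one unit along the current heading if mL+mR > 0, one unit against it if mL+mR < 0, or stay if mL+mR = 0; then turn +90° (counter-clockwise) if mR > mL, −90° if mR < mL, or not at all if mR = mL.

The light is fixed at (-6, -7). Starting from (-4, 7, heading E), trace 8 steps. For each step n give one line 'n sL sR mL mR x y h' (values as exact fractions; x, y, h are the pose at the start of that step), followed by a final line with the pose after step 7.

n=0: pose=(-4,7,E); sL=12/25, sR=60/97; mL=1914/2425, mR=-414/2425; mL+mR=60/97 → advance +1; mR−mL=-24/25 → turn -1·90°
n=1: pose=(-3,7,S); sL=120/137, sR=24/25; mL=4644/3425, mR=-1356/3425; mL+mR=24/25 → advance +1; mR−mL=-240/137 → turn -1·90°
n=2: pose=(-3,6,W); sL=5/6, sR=30/49; mL=335/294, mR=-155/294; mL+mR=30/49 → advance +1; mR−mL=-5/3 → turn -1·90°
n=3: pose=(-4,6,N); sL=120/257, sR=24/53; mL=9444/13621, mR=-3276/13621; mL+mR=24/53 → advance +1; mR−mL=-240/257 → turn -1·90°
n=4: pose=(-4,7,E); sL=12/25, sR=60/97; mL=1914/2425, mR=-414/2425; mL+mR=60/97 → advance +1; mR−mL=-24/25 → turn -1·90°
n=5: pose=(-3,7,S); sL=120/137, sR=24/25; mL=4644/3425, mR=-1356/3425; mL+mR=24/25 → advance +1; mR−mL=-240/137 → turn -1·90°
n=6: pose=(-3,6,W); sL=5/6, sR=30/49; mL=335/294, mR=-155/294; mL+mR=30/49 → advance +1; mR−mL=-5/3 → turn -1·90°
n=7: pose=(-4,6,N); sL=120/257, sR=24/53; mL=9444/13621, mR=-3276/13621; mL+mR=24/53 → advance +1; mR−mL=-240/257 → turn -1·90°

0 12/25 60/97 1914/2425 -414/2425 -4 7 E
1 120/137 24/25 4644/3425 -1356/3425 -3 7 S
2 5/6 30/49 335/294 -155/294 -3 6 W
3 120/257 24/53 9444/13621 -3276/13621 -4 6 N
4 12/25 60/97 1914/2425 -414/2425 -4 7 E
5 120/137 24/25 4644/3425 -1356/3425 -3 7 S
6 5/6 30/49 335/294 -155/294 -3 6 W
7 120/257 24/53 9444/13621 -3276/13621 -4 6 N
final -4 7 E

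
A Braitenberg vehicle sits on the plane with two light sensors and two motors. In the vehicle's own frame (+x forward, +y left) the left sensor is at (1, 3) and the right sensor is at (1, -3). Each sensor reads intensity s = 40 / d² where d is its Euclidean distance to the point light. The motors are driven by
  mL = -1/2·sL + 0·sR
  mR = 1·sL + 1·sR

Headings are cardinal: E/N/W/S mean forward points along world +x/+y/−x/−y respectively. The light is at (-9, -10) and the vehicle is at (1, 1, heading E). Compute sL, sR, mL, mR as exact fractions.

40/317 8/37 -20/317 4016/11729

left sensor world pos  = (2, 4); dL² = 317
right sensor world pos = (2, -2); dR² = 185
sL = 40/317 = 40/317
sR = 40/185 = 8/37
mL = -1/2·sL + 0·sR = -20/317
mR = 1·sL + 1·sR = 4016/11729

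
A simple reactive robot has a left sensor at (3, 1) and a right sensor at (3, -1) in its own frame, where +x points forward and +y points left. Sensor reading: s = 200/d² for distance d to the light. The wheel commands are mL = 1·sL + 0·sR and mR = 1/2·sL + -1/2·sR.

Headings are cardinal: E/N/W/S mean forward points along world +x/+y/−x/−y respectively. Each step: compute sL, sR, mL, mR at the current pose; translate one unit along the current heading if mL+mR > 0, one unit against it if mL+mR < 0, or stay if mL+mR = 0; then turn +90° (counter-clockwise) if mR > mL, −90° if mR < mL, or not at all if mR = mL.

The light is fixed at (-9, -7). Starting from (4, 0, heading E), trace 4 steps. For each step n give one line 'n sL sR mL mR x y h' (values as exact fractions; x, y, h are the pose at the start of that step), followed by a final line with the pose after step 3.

n=0: pose=(4,0,E); sL=5/8, sR=50/73; mL=5/8, mR=-35/1168; mL+mR=695/1168 → advance +1; mR−mL=-765/1168 → turn -1·90°
n=1: pose=(5,0,S); sL=200/241, sR=40/37; mL=200/241, mR=-1120/8917; mL+mR=6280/8917 → advance +1; mR−mL=-8520/8917 → turn -1·90°
n=2: pose=(5,-1,W); sL=100/73, sR=20/17; mL=100/73, mR=120/1241; mL+mR=1820/1241 → advance +1; mR−mL=-1580/1241 → turn -1·90°
n=3: pose=(4,-1,N); sL=8/9, sR=200/277; mL=8/9, mR=208/2493; mL+mR=808/831 → advance +1; mR−mL=-2008/2493 → turn -1·90°

0 5/8 50/73 5/8 -35/1168 4 0 E
1 200/241 40/37 200/241 -1120/8917 5 0 S
2 100/73 20/17 100/73 120/1241 5 -1 W
3 8/9 200/277 8/9 208/2493 4 -1 N
final 4 0 E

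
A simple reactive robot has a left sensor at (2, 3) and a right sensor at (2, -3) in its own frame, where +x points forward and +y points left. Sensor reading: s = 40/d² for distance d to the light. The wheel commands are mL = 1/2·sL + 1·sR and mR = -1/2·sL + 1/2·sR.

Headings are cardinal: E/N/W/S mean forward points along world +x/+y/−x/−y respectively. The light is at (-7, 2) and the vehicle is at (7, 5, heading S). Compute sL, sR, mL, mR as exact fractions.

left sensor world pos  = (10, 3); dL² = 290
right sensor world pos = (4, 3); dR² = 122
sL = 40/290 = 4/29
sR = 40/122 = 20/61
mL = 1/2·sL + 1·sR = 702/1769
mR = -1/2·sL + 1/2·sR = 168/1769

4/29 20/61 702/1769 168/1769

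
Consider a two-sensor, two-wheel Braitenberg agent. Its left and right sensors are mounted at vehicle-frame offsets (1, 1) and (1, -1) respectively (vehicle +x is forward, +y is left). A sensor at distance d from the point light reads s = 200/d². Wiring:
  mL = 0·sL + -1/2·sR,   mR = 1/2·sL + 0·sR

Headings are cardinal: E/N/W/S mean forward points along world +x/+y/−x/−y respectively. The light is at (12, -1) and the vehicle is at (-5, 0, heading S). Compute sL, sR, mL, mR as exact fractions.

left sensor world pos  = (-4, -1); dL² = 256
right sensor world pos = (-6, -1); dR² = 324
sL = 200/256 = 25/32
sR = 200/324 = 50/81
mL = 0·sL + -1/2·sR = -25/81
mR = 1/2·sL + 0·sR = 25/64

25/32 50/81 -25/81 25/64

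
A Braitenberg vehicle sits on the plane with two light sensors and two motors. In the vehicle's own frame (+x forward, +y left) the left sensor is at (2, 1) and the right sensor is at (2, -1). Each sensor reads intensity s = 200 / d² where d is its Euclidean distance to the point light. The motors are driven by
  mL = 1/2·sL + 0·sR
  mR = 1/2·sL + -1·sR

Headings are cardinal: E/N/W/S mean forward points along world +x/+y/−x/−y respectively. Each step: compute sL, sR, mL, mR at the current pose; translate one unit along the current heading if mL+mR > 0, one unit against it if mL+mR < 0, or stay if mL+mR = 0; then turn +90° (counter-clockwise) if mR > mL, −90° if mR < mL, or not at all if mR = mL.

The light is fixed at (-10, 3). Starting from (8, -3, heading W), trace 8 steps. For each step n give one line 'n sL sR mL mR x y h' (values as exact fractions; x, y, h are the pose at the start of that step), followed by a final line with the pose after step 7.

0 40/61 200/281 20/61 -6580/17141 8 -3 W
1 10/17 25/52 5/17 -165/884 9 -3 N
2 200/457 200/477 100/457 -43700/217989 9 -2 E
3 20/49 20/41 10/49 -570/2009 10 -2 S
4 200/349 200/333 100/349 -36500/116217 10 -1 W
5 50/101 25/61 25/101 -1000/6161 11 -1 N
6 200/533 40/109 100/533 -10420/58097 11 0 E
7 100/277 100/233 50/277 -16050/64541 12 0 S
final 12 1 W

n=0: pose=(8,-3,W); sL=40/61, sR=200/281; mL=20/61, mR=-6580/17141; mL+mR=-960/17141 → advance -1; mR−mL=-200/281 → turn -1·90°
n=1: pose=(9,-3,N); sL=10/17, sR=25/52; mL=5/17, mR=-165/884; mL+mR=95/884 → advance +1; mR−mL=-25/52 → turn -1·90°
n=2: pose=(9,-2,E); sL=200/457, sR=200/477; mL=100/457, mR=-43700/217989; mL+mR=4000/217989 → advance +1; mR−mL=-200/477 → turn -1·90°
n=3: pose=(10,-2,S); sL=20/49, sR=20/41; mL=10/49, mR=-570/2009; mL+mR=-160/2009 → advance -1; mR−mL=-20/41 → turn -1·90°
n=4: pose=(10,-1,W); sL=200/349, sR=200/333; mL=100/349, mR=-36500/116217; mL+mR=-3200/116217 → advance -1; mR−mL=-200/333 → turn -1·90°
n=5: pose=(11,-1,N); sL=50/101, sR=25/61; mL=25/101, mR=-1000/6161; mL+mR=525/6161 → advance +1; mR−mL=-25/61 → turn -1·90°
n=6: pose=(11,0,E); sL=200/533, sR=40/109; mL=100/533, mR=-10420/58097; mL+mR=480/58097 → advance +1; mR−mL=-40/109 → turn -1·90°
n=7: pose=(12,0,S); sL=100/277, sR=100/233; mL=50/277, mR=-16050/64541; mL+mR=-4400/64541 → advance -1; mR−mL=-100/233 → turn -1·90°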